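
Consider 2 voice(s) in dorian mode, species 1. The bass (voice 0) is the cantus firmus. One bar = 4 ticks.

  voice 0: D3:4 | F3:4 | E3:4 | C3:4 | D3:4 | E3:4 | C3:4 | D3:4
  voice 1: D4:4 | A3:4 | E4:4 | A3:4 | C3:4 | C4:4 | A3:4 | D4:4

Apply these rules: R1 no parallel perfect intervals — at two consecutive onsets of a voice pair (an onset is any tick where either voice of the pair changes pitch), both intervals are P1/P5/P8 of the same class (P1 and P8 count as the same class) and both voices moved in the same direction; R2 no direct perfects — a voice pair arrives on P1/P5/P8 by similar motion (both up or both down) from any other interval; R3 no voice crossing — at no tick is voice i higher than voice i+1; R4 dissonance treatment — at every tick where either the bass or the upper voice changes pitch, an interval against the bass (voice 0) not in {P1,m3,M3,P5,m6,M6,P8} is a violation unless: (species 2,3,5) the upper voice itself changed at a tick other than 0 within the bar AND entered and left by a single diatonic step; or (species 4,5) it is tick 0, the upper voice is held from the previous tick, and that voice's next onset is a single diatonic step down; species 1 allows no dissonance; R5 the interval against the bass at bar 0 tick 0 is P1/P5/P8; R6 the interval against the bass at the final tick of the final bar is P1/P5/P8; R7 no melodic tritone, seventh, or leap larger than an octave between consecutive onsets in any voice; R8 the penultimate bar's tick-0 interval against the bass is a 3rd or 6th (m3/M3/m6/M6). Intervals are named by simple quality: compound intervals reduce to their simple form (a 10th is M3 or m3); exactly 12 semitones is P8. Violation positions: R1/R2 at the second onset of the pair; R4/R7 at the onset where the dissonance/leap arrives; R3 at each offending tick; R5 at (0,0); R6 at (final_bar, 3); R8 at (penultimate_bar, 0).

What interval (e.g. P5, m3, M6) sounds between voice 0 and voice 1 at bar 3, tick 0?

M6

voice 0=C3 voice 1=A3 -> M6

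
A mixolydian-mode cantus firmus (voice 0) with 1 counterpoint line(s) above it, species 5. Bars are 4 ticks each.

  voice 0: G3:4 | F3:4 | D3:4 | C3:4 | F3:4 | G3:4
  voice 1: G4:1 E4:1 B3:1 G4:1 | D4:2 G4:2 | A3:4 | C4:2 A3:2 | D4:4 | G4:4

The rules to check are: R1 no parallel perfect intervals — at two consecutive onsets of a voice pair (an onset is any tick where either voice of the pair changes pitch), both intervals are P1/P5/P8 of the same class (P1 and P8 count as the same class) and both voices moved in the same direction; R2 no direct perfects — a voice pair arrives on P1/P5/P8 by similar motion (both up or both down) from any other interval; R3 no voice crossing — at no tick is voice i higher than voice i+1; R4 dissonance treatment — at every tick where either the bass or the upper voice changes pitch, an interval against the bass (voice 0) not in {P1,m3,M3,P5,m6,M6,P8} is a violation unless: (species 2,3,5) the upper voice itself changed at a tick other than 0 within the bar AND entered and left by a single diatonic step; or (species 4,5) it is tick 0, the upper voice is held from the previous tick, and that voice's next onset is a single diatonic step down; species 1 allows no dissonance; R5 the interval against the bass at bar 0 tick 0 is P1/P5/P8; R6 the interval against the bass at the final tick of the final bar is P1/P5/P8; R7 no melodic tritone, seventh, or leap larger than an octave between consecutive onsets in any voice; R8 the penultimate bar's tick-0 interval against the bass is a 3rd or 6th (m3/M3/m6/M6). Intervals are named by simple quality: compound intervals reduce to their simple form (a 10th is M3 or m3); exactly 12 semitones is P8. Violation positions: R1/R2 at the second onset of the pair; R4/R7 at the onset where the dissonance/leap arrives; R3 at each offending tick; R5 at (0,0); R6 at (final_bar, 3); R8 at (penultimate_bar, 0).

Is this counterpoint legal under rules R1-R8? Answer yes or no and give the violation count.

bar 0: v0=G3 v1=G4 (P8)
bar 1: v0=F3 v1=D4 (M6)
bar 2: v0=D3 v1=A3 (P5)
bar 3: v0=C3 v1=C4 (P8)
bar 4: v0=F3 v1=D4 (M6)
bar 5: v0=G3 v1=G4 (P8)
  R4 @ bar1.2: F3/G4 M2 untreated
  R2 @ bar2.0: F3/G4 M2 -> D3/A3 P5 similar
  R7 @ bar2.0: G4->A3 leap 10st
  R2 @ bar5.0: F3/D4 M6 -> G3/G4 P8 similar

No (4 violations)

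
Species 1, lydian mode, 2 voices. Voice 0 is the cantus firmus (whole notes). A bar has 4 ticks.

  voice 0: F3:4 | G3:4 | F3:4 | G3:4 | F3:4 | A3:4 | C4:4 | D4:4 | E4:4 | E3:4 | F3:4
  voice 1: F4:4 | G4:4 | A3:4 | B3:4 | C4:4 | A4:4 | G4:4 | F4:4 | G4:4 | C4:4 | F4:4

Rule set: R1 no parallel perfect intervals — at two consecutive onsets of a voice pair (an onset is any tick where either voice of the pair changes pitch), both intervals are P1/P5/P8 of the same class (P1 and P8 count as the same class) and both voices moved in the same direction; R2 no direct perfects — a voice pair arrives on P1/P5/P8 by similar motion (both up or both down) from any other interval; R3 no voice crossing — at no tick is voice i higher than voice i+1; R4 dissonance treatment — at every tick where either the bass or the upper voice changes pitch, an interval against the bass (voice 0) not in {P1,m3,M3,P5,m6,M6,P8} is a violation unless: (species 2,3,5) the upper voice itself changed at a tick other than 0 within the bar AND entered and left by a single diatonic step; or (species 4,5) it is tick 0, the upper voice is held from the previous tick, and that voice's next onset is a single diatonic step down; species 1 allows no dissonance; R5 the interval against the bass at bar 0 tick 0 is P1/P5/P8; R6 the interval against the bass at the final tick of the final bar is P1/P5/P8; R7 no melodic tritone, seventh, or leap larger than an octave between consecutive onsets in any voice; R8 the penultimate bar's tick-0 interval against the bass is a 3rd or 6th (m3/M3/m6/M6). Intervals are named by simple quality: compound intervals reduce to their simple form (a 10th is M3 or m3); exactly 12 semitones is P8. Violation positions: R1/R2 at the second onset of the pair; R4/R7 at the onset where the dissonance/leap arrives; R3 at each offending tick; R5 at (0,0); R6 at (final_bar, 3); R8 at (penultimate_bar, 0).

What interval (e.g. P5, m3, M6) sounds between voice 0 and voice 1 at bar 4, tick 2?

P5

voice 0=F3 voice 1=C4 -> P5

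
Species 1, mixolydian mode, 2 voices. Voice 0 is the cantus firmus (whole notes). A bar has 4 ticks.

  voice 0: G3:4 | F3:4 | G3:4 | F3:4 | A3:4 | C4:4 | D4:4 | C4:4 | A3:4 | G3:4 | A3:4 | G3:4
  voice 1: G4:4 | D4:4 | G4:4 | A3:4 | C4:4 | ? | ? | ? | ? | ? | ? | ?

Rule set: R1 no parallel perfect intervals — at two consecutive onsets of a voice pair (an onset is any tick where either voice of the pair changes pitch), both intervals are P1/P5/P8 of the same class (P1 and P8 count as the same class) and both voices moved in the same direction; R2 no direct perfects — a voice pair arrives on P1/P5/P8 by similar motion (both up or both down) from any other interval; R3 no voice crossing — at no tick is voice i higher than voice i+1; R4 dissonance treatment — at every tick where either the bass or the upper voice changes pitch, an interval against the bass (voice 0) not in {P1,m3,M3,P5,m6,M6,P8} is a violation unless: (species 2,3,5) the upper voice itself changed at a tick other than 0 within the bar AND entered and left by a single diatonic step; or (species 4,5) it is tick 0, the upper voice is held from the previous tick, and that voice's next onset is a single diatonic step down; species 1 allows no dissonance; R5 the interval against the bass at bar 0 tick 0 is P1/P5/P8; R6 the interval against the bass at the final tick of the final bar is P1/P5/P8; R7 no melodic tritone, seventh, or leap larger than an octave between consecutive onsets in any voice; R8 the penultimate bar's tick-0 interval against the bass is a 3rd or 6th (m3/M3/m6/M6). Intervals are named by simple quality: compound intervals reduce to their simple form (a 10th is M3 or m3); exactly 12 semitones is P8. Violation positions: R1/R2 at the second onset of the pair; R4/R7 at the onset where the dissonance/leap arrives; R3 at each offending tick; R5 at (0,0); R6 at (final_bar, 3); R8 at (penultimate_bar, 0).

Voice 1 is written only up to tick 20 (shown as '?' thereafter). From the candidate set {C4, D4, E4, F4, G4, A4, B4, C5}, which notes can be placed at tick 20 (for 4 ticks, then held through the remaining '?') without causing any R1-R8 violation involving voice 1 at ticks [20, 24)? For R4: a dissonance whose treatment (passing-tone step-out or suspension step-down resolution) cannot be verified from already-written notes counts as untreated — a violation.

C4: legal
D4: violates R4
E4: legal
F4: violates R4
G4: violates R2
A4: legal
B4: violates R4,R7
C5: violates R2

{A4, C4, E4}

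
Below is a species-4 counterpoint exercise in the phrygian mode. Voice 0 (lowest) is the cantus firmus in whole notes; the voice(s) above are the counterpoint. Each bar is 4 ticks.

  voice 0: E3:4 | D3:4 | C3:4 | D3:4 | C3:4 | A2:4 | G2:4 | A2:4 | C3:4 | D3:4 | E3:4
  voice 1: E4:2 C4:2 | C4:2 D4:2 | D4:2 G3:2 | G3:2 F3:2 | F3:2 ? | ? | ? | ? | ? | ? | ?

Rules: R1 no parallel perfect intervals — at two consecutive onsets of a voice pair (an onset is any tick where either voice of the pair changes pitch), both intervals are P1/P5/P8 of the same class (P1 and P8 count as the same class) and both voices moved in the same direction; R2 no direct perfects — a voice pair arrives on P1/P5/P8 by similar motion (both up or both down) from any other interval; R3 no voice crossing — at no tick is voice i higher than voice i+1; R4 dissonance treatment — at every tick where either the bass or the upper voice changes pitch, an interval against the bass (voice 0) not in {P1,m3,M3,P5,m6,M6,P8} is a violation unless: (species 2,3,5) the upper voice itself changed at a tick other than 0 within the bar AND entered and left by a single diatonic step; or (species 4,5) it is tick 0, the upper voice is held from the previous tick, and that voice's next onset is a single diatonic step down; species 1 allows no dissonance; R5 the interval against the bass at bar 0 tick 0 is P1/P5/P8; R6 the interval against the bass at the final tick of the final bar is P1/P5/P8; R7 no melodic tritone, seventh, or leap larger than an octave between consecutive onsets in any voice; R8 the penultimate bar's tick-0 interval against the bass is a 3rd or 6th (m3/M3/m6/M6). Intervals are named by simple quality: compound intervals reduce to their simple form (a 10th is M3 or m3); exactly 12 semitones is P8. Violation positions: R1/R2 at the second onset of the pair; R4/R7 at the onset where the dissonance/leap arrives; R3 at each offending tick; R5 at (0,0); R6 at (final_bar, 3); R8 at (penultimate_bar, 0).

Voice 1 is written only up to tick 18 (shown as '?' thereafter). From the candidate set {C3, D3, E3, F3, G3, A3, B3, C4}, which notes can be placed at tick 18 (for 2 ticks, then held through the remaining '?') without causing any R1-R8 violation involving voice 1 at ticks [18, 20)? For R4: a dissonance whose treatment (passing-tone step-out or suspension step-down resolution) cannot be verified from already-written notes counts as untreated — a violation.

C3: legal
D3: violates R4
E3: legal
F3: legal
G3: legal
A3: legal
B3: violates R4,R7
C4: legal

{A3, C3, C4, E3, F3, G3}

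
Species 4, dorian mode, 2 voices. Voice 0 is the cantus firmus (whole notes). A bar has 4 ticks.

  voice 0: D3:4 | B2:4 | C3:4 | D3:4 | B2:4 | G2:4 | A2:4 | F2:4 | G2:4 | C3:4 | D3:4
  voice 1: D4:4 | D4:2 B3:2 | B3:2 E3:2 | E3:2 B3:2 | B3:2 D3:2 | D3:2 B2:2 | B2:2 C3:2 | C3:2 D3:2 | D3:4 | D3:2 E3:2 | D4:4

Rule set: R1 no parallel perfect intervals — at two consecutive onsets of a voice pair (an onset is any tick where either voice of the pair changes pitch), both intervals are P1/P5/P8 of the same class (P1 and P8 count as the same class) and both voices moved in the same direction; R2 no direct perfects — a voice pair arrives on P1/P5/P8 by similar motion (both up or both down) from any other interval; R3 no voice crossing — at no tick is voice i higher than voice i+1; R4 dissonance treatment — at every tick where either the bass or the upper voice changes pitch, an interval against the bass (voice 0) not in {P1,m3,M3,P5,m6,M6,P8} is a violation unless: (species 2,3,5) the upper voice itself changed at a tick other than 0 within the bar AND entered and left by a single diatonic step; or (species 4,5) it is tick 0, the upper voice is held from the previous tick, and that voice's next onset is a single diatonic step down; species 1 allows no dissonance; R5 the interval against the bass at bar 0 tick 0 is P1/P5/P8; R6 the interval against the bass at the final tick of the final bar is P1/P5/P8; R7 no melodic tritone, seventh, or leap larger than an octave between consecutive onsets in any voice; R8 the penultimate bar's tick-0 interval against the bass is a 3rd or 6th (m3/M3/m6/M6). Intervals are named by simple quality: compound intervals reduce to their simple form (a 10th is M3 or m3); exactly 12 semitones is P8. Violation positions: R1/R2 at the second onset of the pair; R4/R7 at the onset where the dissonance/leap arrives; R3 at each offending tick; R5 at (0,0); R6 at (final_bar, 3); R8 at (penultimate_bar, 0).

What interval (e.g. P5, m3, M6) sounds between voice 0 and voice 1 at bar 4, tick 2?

m3

voice 0=B2 voice 1=D3 -> m3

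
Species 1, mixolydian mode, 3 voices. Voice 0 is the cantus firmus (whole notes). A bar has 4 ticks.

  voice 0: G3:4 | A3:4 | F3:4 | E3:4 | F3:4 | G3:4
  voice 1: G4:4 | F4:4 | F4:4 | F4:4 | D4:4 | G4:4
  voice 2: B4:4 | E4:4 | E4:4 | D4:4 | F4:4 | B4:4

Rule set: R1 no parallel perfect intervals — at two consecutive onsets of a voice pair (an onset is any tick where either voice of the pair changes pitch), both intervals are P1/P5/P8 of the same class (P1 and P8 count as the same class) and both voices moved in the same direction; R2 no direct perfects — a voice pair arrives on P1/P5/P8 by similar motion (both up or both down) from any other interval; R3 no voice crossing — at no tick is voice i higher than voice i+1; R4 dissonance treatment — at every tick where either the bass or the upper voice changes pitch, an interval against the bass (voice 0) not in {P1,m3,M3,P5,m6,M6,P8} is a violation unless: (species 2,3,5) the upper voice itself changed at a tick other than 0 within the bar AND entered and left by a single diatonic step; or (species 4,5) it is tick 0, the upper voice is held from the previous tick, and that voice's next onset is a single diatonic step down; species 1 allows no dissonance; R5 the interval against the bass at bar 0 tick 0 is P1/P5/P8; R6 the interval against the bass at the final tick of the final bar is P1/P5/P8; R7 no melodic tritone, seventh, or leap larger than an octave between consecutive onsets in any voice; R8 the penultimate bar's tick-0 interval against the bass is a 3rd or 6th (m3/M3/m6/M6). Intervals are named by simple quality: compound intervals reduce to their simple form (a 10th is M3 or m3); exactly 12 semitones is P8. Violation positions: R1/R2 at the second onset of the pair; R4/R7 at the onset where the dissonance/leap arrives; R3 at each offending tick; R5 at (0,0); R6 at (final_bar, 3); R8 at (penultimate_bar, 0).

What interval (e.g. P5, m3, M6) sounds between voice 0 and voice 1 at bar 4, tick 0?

M6

voice 0=F3 voice 1=D4 -> M6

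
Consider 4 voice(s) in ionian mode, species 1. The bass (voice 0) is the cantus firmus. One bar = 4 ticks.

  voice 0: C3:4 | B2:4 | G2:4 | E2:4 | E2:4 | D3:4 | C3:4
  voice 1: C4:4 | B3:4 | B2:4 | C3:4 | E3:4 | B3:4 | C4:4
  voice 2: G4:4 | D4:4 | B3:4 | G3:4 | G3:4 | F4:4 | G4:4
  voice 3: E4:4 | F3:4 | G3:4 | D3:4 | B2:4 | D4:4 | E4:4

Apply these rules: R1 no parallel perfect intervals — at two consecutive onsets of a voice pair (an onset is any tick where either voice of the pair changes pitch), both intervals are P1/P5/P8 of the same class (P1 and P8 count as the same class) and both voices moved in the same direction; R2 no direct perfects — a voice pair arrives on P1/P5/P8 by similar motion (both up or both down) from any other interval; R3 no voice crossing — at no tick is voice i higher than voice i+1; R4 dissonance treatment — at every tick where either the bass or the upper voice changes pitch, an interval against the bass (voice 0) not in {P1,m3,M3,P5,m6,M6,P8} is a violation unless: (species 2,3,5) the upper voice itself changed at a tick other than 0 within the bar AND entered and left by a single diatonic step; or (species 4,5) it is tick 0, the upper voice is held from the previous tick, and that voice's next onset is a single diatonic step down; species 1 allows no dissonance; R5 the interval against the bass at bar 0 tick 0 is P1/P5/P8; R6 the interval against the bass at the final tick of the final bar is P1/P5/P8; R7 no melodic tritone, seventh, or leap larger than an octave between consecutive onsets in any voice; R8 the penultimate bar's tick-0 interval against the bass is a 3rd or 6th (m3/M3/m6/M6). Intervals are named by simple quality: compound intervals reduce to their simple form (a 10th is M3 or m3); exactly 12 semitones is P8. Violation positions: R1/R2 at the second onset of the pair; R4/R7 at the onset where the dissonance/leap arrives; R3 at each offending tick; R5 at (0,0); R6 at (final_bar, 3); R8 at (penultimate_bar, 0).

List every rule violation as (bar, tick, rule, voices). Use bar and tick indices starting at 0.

(0, 0, R3, (2, 3))
(0, 0, R5, (0, 3))
(0, 1, R3, (2, 3))
(0, 2, R3, (2, 3))
(0, 3, R3, (2, 3))
(1, 0, R1, (0, 1))
(1, 0, R3, (2, 3))
(1, 0, R4, (0, 3))
(1, 0, R7, (3,))
(1, 1, R3, (2, 3))
(1, 2, R3, (2, 3))
(1, 3, R3, (2, 3))
(2, 0, R2, (1, 2))
(2, 0, R3, (2, 3))
(2, 1, R3, (2, 3))
(2, 2, R3, (2, 3))
(2, 3, R3, (2, 3))
(3, 0, R3, (2, 3))
(3, 0, R4, (0, 3))
(3, 1, R3, (2, 3))
(3, 2, R3, (2, 3))
(3, 3, R3, (2, 3))
(4, 0, R3, (2, 3))
(4, 1, R3, (2, 3))
(4, 2, R3, (2, 3))
(4, 3, R3, (2, 3))
(5, 0, R2, (0, 3))
(5, 0, R3, (2, 3))
(5, 0, R7, (0,))
(5, 0, R7, (2,))
(5, 0, R7, (3,))
(5, 0, R8, (0, 3))
(5, 1, R3, (2, 3))
(5, 2, R3, (2, 3))
(5, 3, R3, (2, 3))
(6, 0, R2, (1, 2))
(6, 0, R3, (2, 3))
(6, 1, R3, (2, 3))
(6, 2, R3, (2, 3))
(6, 3, R3, (2, 3))
(6, 3, R6, (0, 3))

bar 0: v0=C3 v1=C4 v2=G4 v3=E4 downbeat M3
bar 1: v0=B2 v1=B3 v2=D4 v3=F3 downbeat TT
bar 2: v0=G2 v1=B2 v2=B3 v3=G3 downbeat P8
bar 3: v0=E2 v1=C3 v2=G3 v3=D3 downbeat m7
bar 4: v0=E2 v1=E3 v2=G3 v3=B2 downbeat P5
bar 5: v0=D3 v1=B3 v2=F4 v3=D4 downbeat P8
bar 6: v0=C3 v1=C4 v2=G4 v3=E4 downbeat M3
  -> R3 @ bar 0 tick 0 v(2, 3): G4 above E4
  -> R5 @ bar 0 tick 0 v(0, 3): opens on M3
  -> R3 @ bar 0 tick 1 v(2, 3): G4 above E4
  -> R3 @ bar 0 tick 2 v(2, 3): G4 above E4
  -> R3 @ bar 0 tick 3 v(2, 3): G4 above E4
  -> R1 @ bar 1 tick 0 v(0, 1): C3/C4 P8 -> B2/B3 P8 similar
  -> R3 @ bar 1 tick 0 v(2, 3): D4 above F3
  -> R4 @ bar 1 tick 0 v(0, 3): B2/F3 TT untreated
  -> R7 @ bar 1 tick 0 v(3,): E4->F3 leap 11st
  -> R3 @ bar 1 tick 1 v(2, 3): D4 above F3
  -> R3 @ bar 1 tick 2 v(2, 3): D4 above F3
  -> R3 @ bar 1 tick 3 v(2, 3): D4 above F3
  -> R2 @ bar 2 tick 0 v(1, 2): B3/D4 m3 -> B2/B3 P8 similar
  -> R3 @ bar 2 tick 0 v(2, 3): B3 above G3
  -> R3 @ bar 2 tick 1 v(2, 3): B3 above G3
  -> R3 @ bar 2 tick 2 v(2, 3): B3 above G3
  -> R3 @ bar 2 tick 3 v(2, 3): B3 above G3
  -> R3 @ bar 3 tick 0 v(2, 3): G3 above D3
  -> R4 @ bar 3 tick 0 v(0, 3): E2/D3 m7 untreated
  -> R3 @ bar 3 tick 1 v(2, 3): G3 above D3
  -> R3 @ bar 3 tick 2 v(2, 3): G3 above D3
  -> R3 @ bar 3 tick 3 v(2, 3): G3 above D3
  -> R3 @ bar 4 tick 0 v(2, 3): G3 above B2
  -> R3 @ bar 4 tick 1 v(2, 3): G3 above B2
  -> R3 @ bar 4 tick 2 v(2, 3): G3 above B2
  -> R3 @ bar 4 tick 3 v(2, 3): G3 above B2
  -> R2 @ bar 5 tick 0 v(0, 3): E2/B2 P5 -> D3/D4 P8 similar
  -> R3 @ bar 5 tick 0 v(2, 3): F4 above D4
  -> R7 @ bar 5 tick 0 v(0,): E2->D3 leap 10st
  -> R7 @ bar 5 tick 0 v(2,): G3->F4 leap 10st
  -> R7 @ bar 5 tick 0 v(3,): B2->D4 leap 15st
  -> R8 @ bar 5 tick 0 v(0, 3): penult P8 not 3rd/6th
  -> R3 @ bar 5 tick 1 v(2, 3): F4 above D4
  -> R3 @ bar 5 tick 2 v(2, 3): F4 above D4
  -> R3 @ bar 5 tick 3 v(2, 3): F4 above D4
  -> R2 @ bar 6 tick 0 v(1, 2): B3/F4 TT -> C4/G4 P5 similar
  -> R3 @ bar 6 tick 0 v(2, 3): G4 above E4
  -> R3 @ bar 6 tick 1 v(2, 3): G4 above E4
  -> R3 @ bar 6 tick 2 v(2, 3): G4 above E4
  -> R3 @ bar 6 tick 3 v(2, 3): G4 above E4
  -> R6 @ bar 6 tick 3 v(0, 3): closes on M3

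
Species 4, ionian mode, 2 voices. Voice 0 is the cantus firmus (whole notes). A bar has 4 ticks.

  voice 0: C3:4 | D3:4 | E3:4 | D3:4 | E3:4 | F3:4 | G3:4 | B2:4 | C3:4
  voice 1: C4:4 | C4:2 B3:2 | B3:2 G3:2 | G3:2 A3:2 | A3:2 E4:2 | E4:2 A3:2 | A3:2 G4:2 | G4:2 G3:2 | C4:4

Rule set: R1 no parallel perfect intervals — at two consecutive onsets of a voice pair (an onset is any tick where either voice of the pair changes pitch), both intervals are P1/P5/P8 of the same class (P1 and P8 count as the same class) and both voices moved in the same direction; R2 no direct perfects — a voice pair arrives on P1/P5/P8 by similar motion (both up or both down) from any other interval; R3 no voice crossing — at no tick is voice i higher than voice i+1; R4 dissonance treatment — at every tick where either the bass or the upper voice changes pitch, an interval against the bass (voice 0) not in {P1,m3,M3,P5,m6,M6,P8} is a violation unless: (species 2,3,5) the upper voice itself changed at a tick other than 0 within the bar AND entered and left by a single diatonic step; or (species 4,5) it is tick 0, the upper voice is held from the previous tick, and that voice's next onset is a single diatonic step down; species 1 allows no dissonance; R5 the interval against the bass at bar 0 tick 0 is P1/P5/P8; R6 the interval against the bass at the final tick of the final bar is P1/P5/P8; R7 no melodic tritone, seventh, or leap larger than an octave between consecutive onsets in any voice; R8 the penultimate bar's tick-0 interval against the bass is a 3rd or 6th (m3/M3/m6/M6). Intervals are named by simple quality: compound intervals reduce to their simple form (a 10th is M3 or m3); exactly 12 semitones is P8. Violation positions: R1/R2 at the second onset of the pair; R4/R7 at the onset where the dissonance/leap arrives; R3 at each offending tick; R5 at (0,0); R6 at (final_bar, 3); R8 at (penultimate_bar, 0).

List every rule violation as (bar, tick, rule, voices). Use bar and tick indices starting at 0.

(3, 0, R4, (0, 1))
(4, 0, R4, (0, 1))
(5, 0, R4, (0, 1))
(6, 0, R4, (0, 1))
(6, 2, R7, (1,))
(8, 0, R2, (0, 1))

bar 0: v0=C3 v1=C4 downbeat P8
bar 1: v0=D3 v1=C4 downbeat m7
bar 2: v0=E3 v1=B3 downbeat P5
bar 3: v0=D3 v1=G3 downbeat P4
bar 4: v0=E3 v1=A3 downbeat P4
bar 5: v0=F3 v1=E4 downbeat M7
bar 6: v0=G3 v1=A3 downbeat M2
bar 7: v0=B2 v1=G4 downbeat m6
bar 8: v0=C3 v1=C4 downbeat P8
  -> R4 @ bar 3 tick 0 v(0, 1): D3/G3 P4 untreated
  -> R4 @ bar 4 tick 0 v(0, 1): E3/A3 P4 untreated
  -> R4 @ bar 5 tick 0 v(0, 1): F3/E4 M7 untreated
  -> R4 @ bar 6 tick 0 v(0, 1): G3/A3 M2 untreated
  -> R7 @ bar 6 tick 2 v(1,): A3->G4 leap 10st
  -> R2 @ bar 8 tick 0 v(0, 1): B2/G3 m6 -> C3/C4 P8 similar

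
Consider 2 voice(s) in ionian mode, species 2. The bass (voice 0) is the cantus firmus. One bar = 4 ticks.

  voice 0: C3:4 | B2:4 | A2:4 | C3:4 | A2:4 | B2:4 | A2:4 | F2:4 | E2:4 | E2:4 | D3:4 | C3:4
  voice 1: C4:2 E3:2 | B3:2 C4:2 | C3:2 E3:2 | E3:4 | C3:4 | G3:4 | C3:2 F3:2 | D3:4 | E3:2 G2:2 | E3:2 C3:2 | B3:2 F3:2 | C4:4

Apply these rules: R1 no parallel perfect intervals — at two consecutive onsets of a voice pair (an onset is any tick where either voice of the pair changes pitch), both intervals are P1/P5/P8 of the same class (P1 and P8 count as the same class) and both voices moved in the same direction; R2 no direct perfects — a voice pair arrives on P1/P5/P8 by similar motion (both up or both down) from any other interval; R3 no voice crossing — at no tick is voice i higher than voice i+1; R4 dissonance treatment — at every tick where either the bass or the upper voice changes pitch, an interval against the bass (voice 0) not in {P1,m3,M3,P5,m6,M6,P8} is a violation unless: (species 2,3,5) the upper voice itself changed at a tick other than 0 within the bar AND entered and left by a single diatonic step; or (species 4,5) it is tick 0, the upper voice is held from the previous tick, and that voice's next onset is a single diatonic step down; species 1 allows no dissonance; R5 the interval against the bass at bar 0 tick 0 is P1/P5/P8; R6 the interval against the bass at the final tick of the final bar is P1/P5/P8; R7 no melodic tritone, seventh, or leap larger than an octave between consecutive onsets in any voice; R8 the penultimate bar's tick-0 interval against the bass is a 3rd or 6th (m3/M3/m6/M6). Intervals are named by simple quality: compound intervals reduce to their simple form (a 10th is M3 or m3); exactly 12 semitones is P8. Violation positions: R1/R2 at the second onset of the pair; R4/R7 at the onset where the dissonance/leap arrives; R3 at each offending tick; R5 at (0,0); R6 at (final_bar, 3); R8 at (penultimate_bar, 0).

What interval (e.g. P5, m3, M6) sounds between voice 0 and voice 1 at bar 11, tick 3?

voice 0=C3 voice 1=C4 -> P8

P8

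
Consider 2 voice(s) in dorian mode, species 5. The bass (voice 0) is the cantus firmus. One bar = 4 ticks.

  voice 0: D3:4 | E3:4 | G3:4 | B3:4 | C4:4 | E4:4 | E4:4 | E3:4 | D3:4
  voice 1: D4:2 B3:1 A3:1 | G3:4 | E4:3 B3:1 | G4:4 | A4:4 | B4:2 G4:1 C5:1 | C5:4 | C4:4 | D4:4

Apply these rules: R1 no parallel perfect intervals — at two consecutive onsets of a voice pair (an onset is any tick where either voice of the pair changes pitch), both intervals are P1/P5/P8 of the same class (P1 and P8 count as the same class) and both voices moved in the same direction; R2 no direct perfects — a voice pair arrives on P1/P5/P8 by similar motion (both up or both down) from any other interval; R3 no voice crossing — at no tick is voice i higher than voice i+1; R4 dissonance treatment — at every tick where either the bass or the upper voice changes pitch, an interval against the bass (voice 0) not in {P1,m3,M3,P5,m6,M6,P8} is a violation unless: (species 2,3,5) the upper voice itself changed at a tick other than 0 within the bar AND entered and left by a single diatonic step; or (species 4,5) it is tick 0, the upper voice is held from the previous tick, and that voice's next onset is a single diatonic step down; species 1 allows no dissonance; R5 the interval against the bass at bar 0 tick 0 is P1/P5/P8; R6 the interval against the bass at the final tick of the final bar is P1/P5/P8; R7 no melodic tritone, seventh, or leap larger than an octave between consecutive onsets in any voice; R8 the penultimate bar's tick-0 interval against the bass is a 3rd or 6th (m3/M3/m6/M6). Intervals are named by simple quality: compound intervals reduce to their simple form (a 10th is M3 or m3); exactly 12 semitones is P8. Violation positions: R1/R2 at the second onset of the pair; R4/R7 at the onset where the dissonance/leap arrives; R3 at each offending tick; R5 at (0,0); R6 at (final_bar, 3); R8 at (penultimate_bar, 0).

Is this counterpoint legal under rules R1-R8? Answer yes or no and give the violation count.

No (1 violations)

bar 0: v0=D3 v1=D4 (P8)
bar 1: v0=E3 v1=G3 (m3)
bar 2: v0=G3 v1=E4 (M6)
bar 3: v0=B3 v1=G4 (m6)
bar 4: v0=C4 v1=A4 (M6)
bar 5: v0=E4 v1=B4 (P5)
bar 6: v0=E4 v1=C5 (m6)
bar 7: v0=E3 v1=C4 (m6)
bar 8: v0=D3 v1=D4 (P8)
  R2 @ bar5.0: C4/A4 M6 -> E4/B4 P5 similar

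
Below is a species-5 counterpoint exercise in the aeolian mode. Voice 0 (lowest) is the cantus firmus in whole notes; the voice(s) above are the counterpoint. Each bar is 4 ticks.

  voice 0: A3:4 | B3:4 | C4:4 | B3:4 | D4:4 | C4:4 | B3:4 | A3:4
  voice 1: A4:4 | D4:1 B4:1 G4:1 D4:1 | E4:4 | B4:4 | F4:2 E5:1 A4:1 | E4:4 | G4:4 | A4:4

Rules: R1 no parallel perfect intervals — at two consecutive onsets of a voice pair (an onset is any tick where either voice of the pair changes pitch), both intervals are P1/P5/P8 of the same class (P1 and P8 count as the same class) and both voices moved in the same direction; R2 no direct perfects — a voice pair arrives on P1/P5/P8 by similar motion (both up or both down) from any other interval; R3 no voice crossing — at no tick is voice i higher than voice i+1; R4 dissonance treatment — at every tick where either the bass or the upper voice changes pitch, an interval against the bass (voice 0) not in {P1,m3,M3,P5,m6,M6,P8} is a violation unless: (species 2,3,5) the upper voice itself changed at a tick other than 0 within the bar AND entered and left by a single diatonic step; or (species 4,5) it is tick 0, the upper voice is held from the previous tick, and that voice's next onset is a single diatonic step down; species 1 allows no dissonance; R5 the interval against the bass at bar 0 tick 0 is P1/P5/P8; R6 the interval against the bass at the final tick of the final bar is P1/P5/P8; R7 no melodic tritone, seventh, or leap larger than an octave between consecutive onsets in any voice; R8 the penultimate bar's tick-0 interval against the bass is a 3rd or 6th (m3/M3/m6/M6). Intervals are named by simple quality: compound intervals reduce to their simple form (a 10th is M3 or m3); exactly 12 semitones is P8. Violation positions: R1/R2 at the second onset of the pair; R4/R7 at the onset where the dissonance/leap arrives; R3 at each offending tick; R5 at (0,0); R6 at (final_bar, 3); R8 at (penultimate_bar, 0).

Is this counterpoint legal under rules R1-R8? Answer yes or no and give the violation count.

bar 0: v0=A3 v1=A4 (P8)
bar 1: v0=B3 v1=D4 (m3)
bar 2: v0=C4 v1=E4 (M3)
bar 3: v0=B3 v1=B4 (P8)
bar 4: v0=D4 v1=F4 (m3)
bar 5: v0=C4 v1=E4 (M3)
bar 6: v0=B3 v1=G4 (m6)
bar 7: v0=A3 v1=A4 (P8)
  R7 @ bar4.0: B4->F4 leap 6st
  R4 @ bar4.2: D4/E5 M2 untreated
  R7 @ bar4.2: F4->E5 leap 11st

No (3 violations)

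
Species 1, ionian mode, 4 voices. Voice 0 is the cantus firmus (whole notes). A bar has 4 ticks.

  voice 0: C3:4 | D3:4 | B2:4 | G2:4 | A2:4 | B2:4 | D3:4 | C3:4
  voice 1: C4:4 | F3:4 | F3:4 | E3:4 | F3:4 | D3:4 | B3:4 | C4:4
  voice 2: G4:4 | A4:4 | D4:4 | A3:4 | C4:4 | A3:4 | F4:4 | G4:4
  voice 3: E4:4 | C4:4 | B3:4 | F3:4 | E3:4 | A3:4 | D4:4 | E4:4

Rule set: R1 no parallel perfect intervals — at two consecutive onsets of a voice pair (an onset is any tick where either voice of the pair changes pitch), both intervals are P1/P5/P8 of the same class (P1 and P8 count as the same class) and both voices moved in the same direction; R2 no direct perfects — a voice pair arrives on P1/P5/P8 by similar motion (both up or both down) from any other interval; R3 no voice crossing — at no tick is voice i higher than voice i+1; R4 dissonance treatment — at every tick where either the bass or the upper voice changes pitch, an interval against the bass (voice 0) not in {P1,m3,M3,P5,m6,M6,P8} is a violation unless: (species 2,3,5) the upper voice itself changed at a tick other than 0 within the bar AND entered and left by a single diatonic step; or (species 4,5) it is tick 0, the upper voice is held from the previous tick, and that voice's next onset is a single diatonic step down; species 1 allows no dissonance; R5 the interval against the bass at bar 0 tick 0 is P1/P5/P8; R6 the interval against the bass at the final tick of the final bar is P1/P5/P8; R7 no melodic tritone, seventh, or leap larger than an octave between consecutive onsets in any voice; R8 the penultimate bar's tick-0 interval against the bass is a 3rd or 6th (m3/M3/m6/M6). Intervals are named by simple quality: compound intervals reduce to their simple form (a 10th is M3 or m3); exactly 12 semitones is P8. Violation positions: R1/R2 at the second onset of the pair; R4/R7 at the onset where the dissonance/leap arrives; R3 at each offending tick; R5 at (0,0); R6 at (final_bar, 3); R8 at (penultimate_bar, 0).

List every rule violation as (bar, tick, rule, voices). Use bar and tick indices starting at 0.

bar 0: v0=C3 v1=C4 v2=G4 v3=E4 downbeat M3
bar 1: v0=D3 v1=F3 v2=A4 v3=C4 downbeat m7
bar 2: v0=B2 v1=F3 v2=D4 v3=B3 downbeat P8
bar 3: v0=G2 v1=E3 v2=A3 v3=F3 downbeat m7
bar 4: v0=A2 v1=F3 v2=C4 v3=E3 downbeat P5
bar 5: v0=B2 v1=D3 v2=A3 v3=A3 downbeat m7
bar 6: v0=D3 v1=B3 v2=F4 v3=D4 downbeat P8
bar 7: v0=C3 v1=C4 v2=G4 v3=E4 downbeat M3
  -> R3 @ bar 0 tick 0 v(2, 3): G4 above E4
  -> R5 @ bar 0 tick 0 v(0, 3): opens on M3
  -> R3 @ bar 0 tick 1 v(2, 3): G4 above E4
  -> R3 @ bar 0 tick 2 v(2, 3): G4 above E4
  -> R3 @ bar 0 tick 3 v(2, 3): G4 above E4
  -> R1 @ bar 1 tick 0 v(0, 2): C3/G4 P5 -> D3/A4 P5 similar
  -> R2 @ bar 1 tick 0 v(1, 3): C4/E4 M3 -> F3/C4 P5 similar
  -> R3 @ bar 1 tick 0 v(2, 3): A4 above C4
  -> R4 @ bar 1 tick 0 v(0, 3): D3/C4 m7 untreated
  -> R3 @ bar 1 tick 1 v(2, 3): A4 above C4
  -> R3 @ bar 1 tick 2 v(2, 3): A4 above C4
  -> R3 @ bar 1 tick 3 v(2, 3): A4 above C4
  -> R2 @ bar 2 tick 0 v(0, 3): D3/C4 m7 -> B2/B3 P8 similar
  -> R3 @ bar 2 tick 0 v(2, 3): D4 above B3
  -> R4 @ bar 2 tick 0 v(0, 1): B2/F3 TT untreated
  -> R3 @ bar 2 tick 1 v(2, 3): D4 above B3
  -> R3 @ bar 2 tick 2 v(2, 3): D4 above B3
  -> R3 @ bar 2 tick 3 v(2, 3): D4 above B3
  -> R3 @ bar 3 tick 0 v(2, 3): A3 above F3
  -> R4 @ bar 3 tick 0 v(0, 2): G2/A3 M2 untreated
  -> R4 @ bar 3 tick 0 v(0, 3): G2/F3 m7 untreated
  -> R7 @ bar 3 tick 0 v(3,): B3->F3 leap 6st
  -> R3 @ bar 3 tick 1 v(2, 3): A3 above F3
  -> R3 @ bar 3 tick 2 v(2, 3): A3 above F3
  -> R3 @ bar 3 tick 3 v(2, 3): A3 above F3
  -> R2 @ bar 4 tick 0 v(1, 2): E3/A3 P4 -> F3/C4 P5 similar
  -> R3 @ bar 4 tick 0 v(2, 3): C4 above E3
  -> R3 @ bar 4 tick 1 v(2, 3): C4 above E3
  -> R3 @ bar 4 tick 2 v(2, 3): C4 above E3
  -> R3 @ bar 4 tick 3 v(2, 3): C4 above E3
  -> R1 @ bar 5 tick 0 v(1, 2): F3/C4 P5 -> D3/A3 P5 similar
  -> R4 @ bar 5 tick 0 v(0, 2): B2/A3 m7 untreated
  -> R4 @ bar 5 tick 0 v(0, 3): B2/A3 m7 untreated
  -> R2 @ bar 6 tick 0 v(0, 3): B2/A3 m7 -> D3/D4 P8 similar
  -> R3 @ bar 6 tick 0 v(2, 3): F4 above D4
  -> R8 @ bar 6 tick 0 v(0, 3): penult P8 not 3rd/6th
  -> R3 @ bar 6 tick 1 v(2, 3): F4 above D4
  -> R3 @ bar 6 tick 2 v(2, 3): F4 above D4
  -> R3 @ bar 6 tick 3 v(2, 3): F4 above D4
  -> R2 @ bar 7 tick 0 v(1, 2): B3/F4 TT -> C4/G4 P5 similar
  -> R3 @ bar 7 tick 0 v(2, 3): G4 above E4
  -> R3 @ bar 7 tick 1 v(2, 3): G4 above E4
  -> R3 @ bar 7 tick 2 v(2, 3): G4 above E4
  -> R3 @ bar 7 tick 3 v(2, 3): G4 above E4
  -> R6 @ bar 7 tick 3 v(0, 3): closes on M3

(0, 0, R3, (2, 3))
(0, 0, R5, (0, 3))
(0, 1, R3, (2, 3))
(0, 2, R3, (2, 3))
(0, 3, R3, (2, 3))
(1, 0, R1, (0, 2))
(1, 0, R2, (1, 3))
(1, 0, R3, (2, 3))
(1, 0, R4, (0, 3))
(1, 1, R3, (2, 3))
(1, 2, R3, (2, 3))
(1, 3, R3, (2, 3))
(2, 0, R2, (0, 3))
(2, 0, R3, (2, 3))
(2, 0, R4, (0, 1))
(2, 1, R3, (2, 3))
(2, 2, R3, (2, 3))
(2, 3, R3, (2, 3))
(3, 0, R3, (2, 3))
(3, 0, R4, (0, 2))
(3, 0, R4, (0, 3))
(3, 0, R7, (3,))
(3, 1, R3, (2, 3))
(3, 2, R3, (2, 3))
(3, 3, R3, (2, 3))
(4, 0, R2, (1, 2))
(4, 0, R3, (2, 3))
(4, 1, R3, (2, 3))
(4, 2, R3, (2, 3))
(4, 3, R3, (2, 3))
(5, 0, R1, (1, 2))
(5, 0, R4, (0, 2))
(5, 0, R4, (0, 3))
(6, 0, R2, (0, 3))
(6, 0, R3, (2, 3))
(6, 0, R8, (0, 3))
(6, 1, R3, (2, 3))
(6, 2, R3, (2, 3))
(6, 3, R3, (2, 3))
(7, 0, R2, (1, 2))
(7, 0, R3, (2, 3))
(7, 1, R3, (2, 3))
(7, 2, R3, (2, 3))
(7, 3, R3, (2, 3))
(7, 3, R6, (0, 3))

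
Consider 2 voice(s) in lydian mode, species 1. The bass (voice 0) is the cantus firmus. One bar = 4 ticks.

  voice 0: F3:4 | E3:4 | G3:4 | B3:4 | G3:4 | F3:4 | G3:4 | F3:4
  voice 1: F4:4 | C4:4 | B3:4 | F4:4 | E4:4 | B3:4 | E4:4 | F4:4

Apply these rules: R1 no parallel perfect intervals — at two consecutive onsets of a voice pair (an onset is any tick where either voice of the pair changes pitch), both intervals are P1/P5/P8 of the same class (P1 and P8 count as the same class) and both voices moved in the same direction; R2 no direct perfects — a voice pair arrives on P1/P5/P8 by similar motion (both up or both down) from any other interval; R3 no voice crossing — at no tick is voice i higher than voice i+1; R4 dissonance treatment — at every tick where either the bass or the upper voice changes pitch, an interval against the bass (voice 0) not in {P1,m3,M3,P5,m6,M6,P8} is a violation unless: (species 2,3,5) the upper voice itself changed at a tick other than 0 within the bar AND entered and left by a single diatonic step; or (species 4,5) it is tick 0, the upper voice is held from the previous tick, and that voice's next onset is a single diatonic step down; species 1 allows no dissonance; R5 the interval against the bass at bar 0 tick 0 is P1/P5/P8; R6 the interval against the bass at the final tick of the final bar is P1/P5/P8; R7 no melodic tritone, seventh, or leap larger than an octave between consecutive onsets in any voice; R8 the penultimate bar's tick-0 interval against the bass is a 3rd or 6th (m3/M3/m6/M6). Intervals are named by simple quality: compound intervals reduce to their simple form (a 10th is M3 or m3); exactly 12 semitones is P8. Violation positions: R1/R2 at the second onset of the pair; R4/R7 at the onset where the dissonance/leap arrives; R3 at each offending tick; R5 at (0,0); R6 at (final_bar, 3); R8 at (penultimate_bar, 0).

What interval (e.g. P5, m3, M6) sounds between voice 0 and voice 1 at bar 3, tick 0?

voice 0=B3 voice 1=F4 -> TT

TT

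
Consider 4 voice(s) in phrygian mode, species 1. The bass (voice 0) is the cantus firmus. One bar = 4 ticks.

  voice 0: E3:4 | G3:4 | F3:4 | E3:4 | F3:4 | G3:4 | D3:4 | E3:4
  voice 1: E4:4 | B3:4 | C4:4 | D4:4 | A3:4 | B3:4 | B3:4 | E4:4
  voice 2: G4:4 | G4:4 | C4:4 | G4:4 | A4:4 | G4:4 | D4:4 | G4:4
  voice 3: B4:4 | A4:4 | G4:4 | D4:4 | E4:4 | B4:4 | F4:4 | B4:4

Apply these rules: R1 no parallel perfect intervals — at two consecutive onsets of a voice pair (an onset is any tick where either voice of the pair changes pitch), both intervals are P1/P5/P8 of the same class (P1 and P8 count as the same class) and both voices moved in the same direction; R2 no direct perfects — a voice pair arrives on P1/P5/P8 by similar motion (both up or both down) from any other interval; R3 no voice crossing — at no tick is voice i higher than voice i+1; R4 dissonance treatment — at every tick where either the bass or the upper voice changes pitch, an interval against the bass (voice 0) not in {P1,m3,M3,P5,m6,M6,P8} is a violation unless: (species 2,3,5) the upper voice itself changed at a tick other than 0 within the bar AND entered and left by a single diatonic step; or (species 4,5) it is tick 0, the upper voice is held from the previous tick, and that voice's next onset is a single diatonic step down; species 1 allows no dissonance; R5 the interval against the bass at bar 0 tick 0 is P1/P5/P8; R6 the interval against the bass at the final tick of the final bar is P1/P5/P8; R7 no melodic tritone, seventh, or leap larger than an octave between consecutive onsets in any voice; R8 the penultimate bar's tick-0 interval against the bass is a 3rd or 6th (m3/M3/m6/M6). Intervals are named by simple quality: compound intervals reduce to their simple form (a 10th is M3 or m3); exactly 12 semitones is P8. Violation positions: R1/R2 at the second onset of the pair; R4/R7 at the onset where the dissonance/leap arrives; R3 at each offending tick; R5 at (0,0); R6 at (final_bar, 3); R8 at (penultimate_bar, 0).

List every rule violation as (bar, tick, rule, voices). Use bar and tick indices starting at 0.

bar 0: v0=E3 v1=E4 v2=G4 v3=B4 downbeat P5
bar 1: v0=G3 v1=B3 v2=G4 v3=A4 downbeat M2
bar 2: v0=F3 v1=C4 v2=C4 v3=G4 downbeat M2
bar 3: v0=E3 v1=D4 v2=G4 v3=D4 downbeat m7
bar 4: v0=F3 v1=A3 v2=A4 v3=E4 downbeat M7
bar 5: v0=G3 v1=B3 v2=G4 v3=B4 downbeat M3
bar 6: v0=D3 v1=B3 v2=D4 v3=F4 downbeat m3
bar 7: v0=E3 v1=E4 v2=G4 v3=B4 downbeat P5
  -> R5 @ bar 0 tick 0 v(0, 2): opens on m3
  -> R4 @ bar 1 tick 0 v(0, 3): G3/A4 M2 untreated
  -> R2 @ bar 2 tick 0 v(0, 2): G3/G4 P8 -> F3/C4 P5 similar
  -> R2 @ bar 2 tick 0 v(2, 3): G4/A4 M2 -> C4/G4 P5 similar
  -> R4 @ bar 2 tick 0 v(0, 3): F3/G4 M2 untreated
  -> R3 @ bar 3 tick 0 v(2, 3): G4 above D4
  -> R4 @ bar 3 tick 0 v(0, 1): E3/D4 m7 untreated
  -> R4 @ bar 3 tick 0 v(0, 3): E3/D4 m7 untreated
  -> R3 @ bar 3 tick 1 v(2, 3): G4 above D4
  -> R3 @ bar 3 tick 2 v(2, 3): G4 above D4
  -> R3 @ bar 3 tick 3 v(2, 3): G4 above D4
  -> R3 @ bar 4 tick 0 v(2, 3): A4 above E4
  -> R4 @ bar 4 tick 0 v(0, 3): F3/E4 M7 untreated
  -> R3 @ bar 4 tick 1 v(2, 3): A4 above E4
  -> R3 @ bar 4 tick 2 v(2, 3): A4 above E4
  -> R3 @ bar 4 tick 3 v(2, 3): A4 above E4
  -> R2 @ bar 5 tick 0 v(1, 3): A3/E4 P5 -> B3/B4 P8 similar
  -> R1 @ bar 6 tick 0 v(0, 2): G3/G4 P8 -> D3/D4 P8 similar
  -> R7 @ bar 6 tick 0 v(3,): B4->F4 leap 6st
  -> R8 @ bar 6 tick 0 v(0, 2): penult P8 not 3rd/6th
  -> R2 @ bar 7 tick 0 v(0, 1): D3/B3 M6 -> E3/E4 P8 similar
  -> R2 @ bar 7 tick 0 v(0, 3): D3/F4 m3 -> E3/B4 P5 similar
  -> R2 @ bar 7 tick 0 v(1, 3): B3/F4 TT -> E4/B4 P5 similar
  -> R7 @ bar 7 tick 0 v(3,): F4->B4 leap 6st
  -> R6 @ bar 7 tick 3 v(0, 2): closes on m3

(0, 0, R5, (0, 2))
(1, 0, R4, (0, 3))
(2, 0, R2, (0, 2))
(2, 0, R2, (2, 3))
(2, 0, R4, (0, 3))
(3, 0, R3, (2, 3))
(3, 0, R4, (0, 1))
(3, 0, R4, (0, 3))
(3, 1, R3, (2, 3))
(3, 2, R3, (2, 3))
(3, 3, R3, (2, 3))
(4, 0, R3, (2, 3))
(4, 0, R4, (0, 3))
(4, 1, R3, (2, 3))
(4, 2, R3, (2, 3))
(4, 3, R3, (2, 3))
(5, 0, R2, (1, 3))
(6, 0, R1, (0, 2))
(6, 0, R7, (3,))
(6, 0, R8, (0, 2))
(7, 0, R2, (0, 1))
(7, 0, R2, (0, 3))
(7, 0, R2, (1, 3))
(7, 0, R7, (3,))
(7, 3, R6, (0, 2))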